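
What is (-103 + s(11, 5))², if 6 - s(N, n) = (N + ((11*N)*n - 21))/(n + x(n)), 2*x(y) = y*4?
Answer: 168100/9 ≈ 18678.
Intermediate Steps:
x(y) = 2*y (x(y) = (y*4)/2 = (4*y)/2 = 2*y)
s(N, n) = 6 - (-21 + N + 11*N*n)/(3*n) (s(N, n) = 6 - (N + ((11*N)*n - 21))/(n + 2*n) = 6 - (N + (11*N*n - 21))/(3*n) = 6 - (N + (-21 + 11*N*n))*1/(3*n) = 6 - (-21 + N + 11*N*n)*1/(3*n) = 6 - (-21 + N + 11*N*n)/(3*n))
(-103 + s(11, 5))² = (-103 + (⅓)*(21 - 1*11 + 18*5 - 11*11*5)/5)² = (-103 + (⅓)*(⅕)*(21 - 11 + 90 - 605))² = (-103 + (⅓)*(⅕)*(-505))² = (-103 - 101/3)² = (-410/3)² = 168100/9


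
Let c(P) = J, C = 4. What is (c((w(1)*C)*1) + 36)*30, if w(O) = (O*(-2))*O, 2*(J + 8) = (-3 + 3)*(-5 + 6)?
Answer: 840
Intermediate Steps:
J = -8 (J = -8 + ((-3 + 3)*(-5 + 6))/2 = -8 + (0*1)/2 = -8 + (1/2)*0 = -8 + 0 = -8)
w(O) = -2*O**2 (w(O) = (-2*O)*O = -2*O**2)
c(P) = -8
(c((w(1)*C)*1) + 36)*30 = (-8 + 36)*30 = 28*30 = 840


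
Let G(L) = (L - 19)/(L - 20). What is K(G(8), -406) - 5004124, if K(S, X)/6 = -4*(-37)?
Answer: -5003236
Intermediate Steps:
G(L) = (-19 + L)/(-20 + L)
K(S, X) = 888 (K(S, X) = 6*(-4*(-37)) = 6*148 = 888)
K(G(8), -406) - 5004124 = 888 - 5004124 = -5003236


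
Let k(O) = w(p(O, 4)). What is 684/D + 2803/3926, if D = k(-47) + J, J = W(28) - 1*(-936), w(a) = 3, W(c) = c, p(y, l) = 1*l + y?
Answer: 5395885/3796442 ≈ 1.4213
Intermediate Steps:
p(y, l) = l + y
k(O) = 3
J = 964 (J = 28 - 1*(-936) = 28 + 936 = 964)
D = 967 (D = 3 + 964 = 967)
684/D + 2803/3926 = 684/967 + 2803/3926 = 5395885/3796442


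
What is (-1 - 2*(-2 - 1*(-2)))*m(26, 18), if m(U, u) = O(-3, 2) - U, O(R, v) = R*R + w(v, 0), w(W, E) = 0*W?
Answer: 17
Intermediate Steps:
w(W, E) = 0
O(R, v) = R² (O(R, v) = R*R + 0 = R² + 0 = R²)
m(U, u) = 9 - U (m(U, u) = (-3)² - U = 9 - U)
(-1 - 2*(-2 - 1*(-2)))*m(26, 18) = (-1 - 2*(-2 - 1*(-2)))*(9 - 1*26) = (-1 - 2*(-2 + 2))*(9 - 26) = (-1 - 2*0)*(-17) = (-1 + 0)*(-17) = -1*(-17) = 17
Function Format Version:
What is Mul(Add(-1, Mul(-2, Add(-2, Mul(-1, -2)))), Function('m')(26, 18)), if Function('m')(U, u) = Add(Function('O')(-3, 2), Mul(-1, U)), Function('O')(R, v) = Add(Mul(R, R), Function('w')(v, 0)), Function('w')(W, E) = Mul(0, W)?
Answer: 17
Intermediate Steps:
Function('w')(W, E) = 0
Function('O')(R, v) = Pow(R, 2) (Function('O')(R, v) = Add(Mul(R, R), 0) = Add(Pow(R, 2), 0) = Pow(R, 2))
Function('m')(U, u) = Add(9, Mul(-1, U)) (Function('m')(U, u) = Add(Pow(-3, 2), Mul(-1, U)) = Add(9, Mul(-1, U)))
Mul(Add(-1, Mul(-2, Add(-2, Mul(-1, -2)))), Function('m')(26, 18)) = Mul(Add(-1, Mul(-2, Add(-2, Mul(-1, -2)))), Add(9, Mul(-1, 26))) = Mul(Add(-1, Mul(-2, Add(-2, 2))), Add(9, -26)) = Mul(Add(-1, Mul(-2, 0)), -17) = Mul(Add(-1, 0), -17) = Mul(-1, -17) = 17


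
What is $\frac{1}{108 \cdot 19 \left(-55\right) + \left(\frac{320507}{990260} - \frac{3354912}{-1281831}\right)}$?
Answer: $- \frac{423115322020}{47751550886188721} \approx -8.8608 \cdot 10^{-6}$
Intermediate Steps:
$\frac{1}{108 \cdot 19 \left(-55\right) + \left(\frac{320507}{990260} - \frac{3354912}{-1281831}\right)} = \frac{1}{2052 \left(-55\right) + \left(320507 \cdot \frac{1}{990260} - - \frac{1118304}{427277}\right)} = \frac{1}{-112860 + \left(\frac{320507}{990260} + \frac{1118304}{427277}\right)} = \frac{1}{-112860 + \frac{1244356988479}{423115322020}} = \frac{1}{- \frac{47751550886188721}{423115322020}} = - \frac{423115322020}{47751550886188721}$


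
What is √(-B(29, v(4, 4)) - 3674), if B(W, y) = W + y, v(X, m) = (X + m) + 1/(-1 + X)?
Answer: I*√33402/3 ≈ 60.921*I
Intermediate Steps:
v(X, m) = X + m + 1/(-1 + X)
√(-B(29, v(4, 4)) - 3674) = √(-(29 + (1 + 4² - 1*4 - 1*4 + 4*4)/(-1 + 4)) - 3674) = √(-(29 + (1 + 16 - 4 - 4 + 16)/3) - 3674) = √(-(29 + (⅓)*25) - 3674) = √(-(29 + 25/3) - 3674) = √(-1*112/3 - 3674) = √(-112/3 - 3674) = √(-11134/3) = I*√33402/3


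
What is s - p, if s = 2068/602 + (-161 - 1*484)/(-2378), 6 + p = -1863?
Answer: 1340442079/715778 ≈ 1872.7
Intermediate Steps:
p = -1869 (p = -6 - 1863 = -1869)
s = 2652997/715778 (s = 2068*(1/602) + (-161 - 484)*(-1/2378) = 1034/301 - 645*(-1/2378) = 1034/301 + 645/2378 = 2652997/715778 ≈ 3.7065)
s - p = 2652997/715778 - 1*(-1869) = 2652997/715778 + 1869 = 1340442079/715778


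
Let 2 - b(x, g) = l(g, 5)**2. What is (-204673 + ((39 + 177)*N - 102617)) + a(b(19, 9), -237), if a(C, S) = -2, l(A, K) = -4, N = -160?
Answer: -341852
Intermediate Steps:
b(x, g) = -14 (b(x, g) = 2 - 1*(-4)**2 = 2 - 1*16 = 2 - 16 = -14)
(-204673 + ((39 + 177)*N - 102617)) + a(b(19, 9), -237) = (-204673 + ((39 + 177)*(-160) - 102617)) - 2 = (-204673 + (216*(-160) - 102617)) - 2 = (-204673 + (-34560 - 102617)) - 2 = (-204673 - 137177) - 2 = -341850 - 2 = -341852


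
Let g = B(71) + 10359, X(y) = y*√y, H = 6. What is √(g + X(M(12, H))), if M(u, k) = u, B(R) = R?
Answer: √(10430 + 24*√3) ≈ 102.33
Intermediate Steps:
X(y) = y^(3/2)
g = 10430 (g = 71 + 10359 = 10430)
√(g + X(M(12, H))) = √(10430 + 12^(3/2)) = √(10430 + 24*√3)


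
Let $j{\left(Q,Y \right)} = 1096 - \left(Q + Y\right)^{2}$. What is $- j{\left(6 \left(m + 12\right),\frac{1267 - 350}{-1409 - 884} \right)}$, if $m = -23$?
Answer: $\frac{17418982521}{5257849} \approx 3312.9$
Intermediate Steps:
$- j{\left(6 \left(m + 12\right),\frac{1267 - 350}{-1409 - 884} \right)} = - (1096 - \left(6 \left(-23 + 12\right) + \frac{1267 - 350}{-1409 - 884}\right)^{2}) = - (1096 - \left(6 \left(-11\right) + \frac{917}{-2293}\right)^{2}) = - (1096 - \left(-66 + 917 \left(- \frac{1}{2293}\right)\right)^{2}) = - (1096 - \left(-66 - \frac{917}{2293}\right)^{2}) = - (1096 - \left(- \frac{152255}{2293}\right)^{2}) = - (1096 - \frac{23181585025}{5257849}) = \left(-1\right) \left(- \frac{17418982521}{5257849}\right) = \frac{17418982521}{5257849}$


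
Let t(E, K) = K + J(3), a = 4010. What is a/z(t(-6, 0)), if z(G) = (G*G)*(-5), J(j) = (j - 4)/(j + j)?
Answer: -28872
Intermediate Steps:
J(j) = (-4 + j)/(2*j) (J(j) = (-4 + j)/((2*j)) = (-4 + j)*(1/(2*j)) = (-4 + j)/(2*j))
t(E, K) = -1/6 + K (t(E, K) = K + (1/2)*(-4 + 3)/3 = K + (1/2)*(1/3)*(-1) = K - 1/6 = -1/6 + K)
z(G) = -5*G**2 (z(G) = G**2*(-5) = -5*G**2)
a/z(t(-6, 0)) = 4010/((-5*(-1/6 + 0)**2)) = 4010/((-5*(-1/6)**2)) = 4010/((-5*1/36)) = 4010/(-5/36) = 4010*(-36/5) = -28872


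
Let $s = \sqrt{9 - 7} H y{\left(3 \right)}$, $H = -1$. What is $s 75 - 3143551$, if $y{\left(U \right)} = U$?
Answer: $-3143551 - 225 \sqrt{2} \approx -3.1439 \cdot 10^{6}$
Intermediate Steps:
$s = - 3 \sqrt{2}$ ($s = \sqrt{9 - 7} \left(-1\right) 3 = \sqrt{2} \left(-1\right) 3 = - \sqrt{2} \cdot 3 = - 3 \sqrt{2} \approx -4.2426$)
$s 75 - 3143551 = - 3 \sqrt{2} \cdot 75 - 3143551 = - 225 \sqrt{2} - 3143551 = -3143551 - 225 \sqrt{2}$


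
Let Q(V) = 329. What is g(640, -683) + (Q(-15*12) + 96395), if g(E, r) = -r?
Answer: 97407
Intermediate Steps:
g(640, -683) + (Q(-15*12) + 96395) = -1*(-683) + (329 + 96395) = 683 + 96724 = 97407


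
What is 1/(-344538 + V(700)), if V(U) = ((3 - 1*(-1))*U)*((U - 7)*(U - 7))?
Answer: 1/1344352662 ≈ 7.4385e-10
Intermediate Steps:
V(U) = 4*U*(-7 + U)² (V(U) = ((3 + 1)*U)*((-7 + U)*(-7 + U)) = (4*U)*(-7 + U)² = 4*U*(-7 + U)²)
1/(-344538 + V(700)) = 1/(-344538 + 4*700*(-7 + 700)²) = 1/(-344538 + 4*700*693²) = 1/(-344538 + 4*700*480249) = 1/(-344538 + 1344697200) = 1/1344352662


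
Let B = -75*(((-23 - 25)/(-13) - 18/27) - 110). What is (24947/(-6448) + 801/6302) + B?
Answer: 162934027227/20317648 ≈ 8019.3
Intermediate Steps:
B = 104300/13 (B = -75*((-48*(-1/13) - 18*1/27) - 110) = -75*((48/13 - 2/3) - 110) = -75*(118/39 - 110) = -75*(-4172/39) = 104300/13 ≈ 8023.1)
(24947/(-6448) + 801/6302) + B = (24947/(-6448) + 801/6302) + 104300/13 = (24947*(-1/6448) + 801*(1/6302)) + 104300/13 = (-1919/496 + 801/6302) + 104300/13 = -5848121/1562896 + 104300/13 = 162934027227/20317648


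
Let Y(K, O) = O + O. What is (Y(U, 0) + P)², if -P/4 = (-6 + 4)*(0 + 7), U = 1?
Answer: 3136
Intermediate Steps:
Y(K, O) = 2*O
P = 56 (P = -4*(-6 + 4)*(0 + 7) = -(-8)*7 = -4*(-14) = 56)
(Y(U, 0) + P)² = (2*0 + 56)² = (0 + 56)² = 56² = 3136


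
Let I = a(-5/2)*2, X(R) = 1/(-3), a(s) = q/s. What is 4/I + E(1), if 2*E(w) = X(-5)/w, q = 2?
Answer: -8/3 ≈ -2.6667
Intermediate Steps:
a(s) = 2/s
X(R) = -⅓
E(w) = -1/(6*w) (E(w) = (-1/(3*w))/2 = -1/(6*w))
I = -8/5 (I = (2/((-5/2)))*2 = (2/((-5*½)))*2 = (2/(-5/2))*2 = (2*(-⅖))*2 = -⅘*2 = -8/5 ≈ -1.6000)
4/I + E(1) = 4/(-8/5) - ⅙/1 = -5/8*4 - ⅙*1 = -5/2 - ⅙ = -8/3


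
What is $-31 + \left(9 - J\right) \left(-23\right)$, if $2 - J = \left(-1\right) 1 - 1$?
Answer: $-146$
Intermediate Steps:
$J = 4$ ($J = 2 - \left(\left(-1\right) 1 - 1\right) = 2 - \left(-1 - 1\right) = 2 - -2 = 2 + 2 = 4$)
$-31 + \left(9 - J\right) \left(-23\right) = -31 + \left(9 - 4\right) \left(-23\right) = -31 + 5 \left(-23\right) = -31 - 115 = -146$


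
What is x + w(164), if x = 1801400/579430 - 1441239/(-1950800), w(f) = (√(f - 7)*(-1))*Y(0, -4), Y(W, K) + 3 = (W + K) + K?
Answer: 434926823377/113035204400 + 11*√157 ≈ 141.68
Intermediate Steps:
Y(W, K) = -3 + W + 2*K (Y(W, K) = -3 + ((W + K) + K) = -3 + ((K + W) + K) = -3 + (W + 2*K) = -3 + W + 2*K)
w(f) = 11*√(-7 + f) (w(f) = (√(f - 7)*(-1))*(-3 + 0 + 2*(-4)) = (√(-7 + f)*(-1))*(-3 + 0 - 8) = -√(-7 + f)*(-11) = 11*√(-7 + f))
x = 434926823377/113035204400 (x = 1801400*(1/579430) - 1441239*(-1/1950800) = 180140/57943 + 1441239/1950800 = 434926823377/113035204400 ≈ 3.8477)
x + w(164) = 434926823377/113035204400 + 11*√(-7 + 164) = 434926823377/113035204400 + 11*√157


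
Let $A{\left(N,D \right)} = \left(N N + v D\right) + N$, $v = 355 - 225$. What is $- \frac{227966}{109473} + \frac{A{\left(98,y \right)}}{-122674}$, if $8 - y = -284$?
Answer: $- \frac{16591601605}{6714745401} \approx -2.4709$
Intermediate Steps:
$v = 130$ ($v = 355 - 225 = 130$)
$y = 292$ ($y = 8 - -284 = 8 + 284 = 292$)
$A{\left(N,D \right)} = N + N^{2} + 130 D$ ($A{\left(N,D \right)} = \left(N N + 130 D\right) + N = \left(N^{2} + 130 D\right) + N = N + N^{2} + 130 D$)
$- \frac{227966}{109473} + \frac{A{\left(98,y \right)}}{-122674} = - \frac{227966}{109473} + \frac{98 + 98^{2} + 130 \cdot 292}{-122674} = \left(-227966\right) \frac{1}{109473} + \left(98 + 9604 + 37960\right) \left(- \frac{1}{122674}\right) = - \frac{227966}{109473} + 47662 \left(- \frac{1}{122674}\right) = - \frac{227966}{109473} - \frac{23831}{61337} = - \frac{16591601605}{6714745401}$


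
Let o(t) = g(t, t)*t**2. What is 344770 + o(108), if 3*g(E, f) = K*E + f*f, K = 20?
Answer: 54092482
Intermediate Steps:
g(E, f) = f**2/3 + 20*E/3 (g(E, f) = (20*E + f*f)/3 = (20*E + f**2)/3 = (f**2 + 20*E)/3 = f**2/3 + 20*E/3)
o(t) = t**2*(t**2/3 + 20*t/3) (o(t) = (t**2/3 + 20*t/3)*t**2 = t**2*(t**2/3 + 20*t/3))
344770 + o(108) = 344770 + (1/3)*108**3*(20 + 108) = 344770 + (1/3)*1259712*128 = 344770 + 53747712 = 54092482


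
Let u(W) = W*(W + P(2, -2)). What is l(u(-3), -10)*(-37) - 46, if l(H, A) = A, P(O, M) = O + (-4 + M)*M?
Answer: 324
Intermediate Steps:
P(O, M) = O + M*(-4 + M)
u(W) = W*(14 + W) (u(W) = W*(W + (2 + (-2)**2 - 4*(-2))) = W*(W + (2 + 4 + 8)) = W*(W + 14) = W*(14 + W))
l(u(-3), -10)*(-37) - 46 = -10*(-37) - 46 = 370 - 46 = 324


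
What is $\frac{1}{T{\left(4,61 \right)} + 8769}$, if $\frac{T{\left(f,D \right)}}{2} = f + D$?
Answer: $\frac{1}{8899} \approx 0.00011237$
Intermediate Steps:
$T{\left(f,D \right)} = 2 D + 2 f$ ($T{\left(f,D \right)} = 2 \left(f + D\right) = 2 \left(D + f\right) = 2 D + 2 f$)
$\frac{1}{T{\left(4,61 \right)} + 8769} = \frac{1}{\left(2 \cdot 61 + 2 \cdot 4\right) + 8769} = \frac{1}{\left(122 + 8\right) + 8769} = \frac{1}{130 + 8769} = \frac{1}{8899}$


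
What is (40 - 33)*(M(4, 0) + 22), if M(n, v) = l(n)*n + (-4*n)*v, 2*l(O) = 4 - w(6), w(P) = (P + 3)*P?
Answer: -546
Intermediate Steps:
w(P) = P*(3 + P) (w(P) = (3 + P)*P = P*(3 + P))
l(O) = -25 (l(O) = (4 - 6*(3 + 6))/2 = (4 - 6*9)/2 = (4 - 1*54)/2 = (4 - 54)/2 = (1/2)*(-50) = -25)
M(n, v) = -25*n - 4*n*v (M(n, v) = -25*n + (-4*n)*v = -25*n - 4*n*v)
(40 - 33)*(M(4, 0) + 22) = (40 - 33)*(-1*4*(25 + 4*0) + 22) = 7*(-1*4*(25 + 0) + 22) = 7*(-1*4*25 + 22) = 7*(-100 + 22) = 7*(-78) = -546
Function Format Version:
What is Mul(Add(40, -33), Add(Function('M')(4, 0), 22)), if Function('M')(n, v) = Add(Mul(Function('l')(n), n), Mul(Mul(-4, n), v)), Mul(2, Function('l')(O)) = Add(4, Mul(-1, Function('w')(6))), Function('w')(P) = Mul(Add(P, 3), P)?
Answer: -546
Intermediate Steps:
Function('w')(P) = Mul(P, Add(3, P)) (Function('w')(P) = Mul(Add(3, P), P) = Mul(P, Add(3, P)))
Function('l')(O) = -25 (Function('l')(O) = Mul(Rational(1, 2), Add(4, Mul(-1, Mul(6, Add(3, 6))))) = Mul(Rational(1, 2), Add(4, Mul(-1, Mul(6, 9)))) = Mul(Rational(1, 2), Add(4, Mul(-1, 54))) = Mul(Rational(1, 2), Add(4, -54)) = Mul(Rational(1, 2), -50) = -25)
Function('M')(n, v) = Add(Mul(-25, n), Mul(-4, n, v)) (Function('M')(n, v) = Add(Mul(-25, n), Mul(Mul(-4, n), v)) = Add(Mul(-25, n), Mul(-4, n, v)))
Mul(Add(40, -33), Add(Function('M')(4, 0), 22)) = Mul(Add(40, -33), Add(Mul(-1, 4, Add(25, Mul(4, 0))), 22)) = Mul(7, Add(Mul(-1, 4, Add(25, 0)), 22)) = Mul(7, Add(Mul(-1, 4, 25), 22)) = Mul(7, Add(-100, 22)) = Mul(7, -78) = -546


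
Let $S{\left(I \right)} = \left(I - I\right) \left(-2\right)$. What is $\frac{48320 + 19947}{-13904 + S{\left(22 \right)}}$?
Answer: $- \frac{68267}{13904} \approx -4.9099$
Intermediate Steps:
$S{\left(I \right)} = 0$ ($S{\left(I \right)} = 0 \left(-2\right) = 0$)
$\frac{48320 + 19947}{-13904 + S{\left(22 \right)}} = \frac{48320 + 19947}{-13904 + 0} = \frac{68267}{-13904} = 68267 \left(- \frac{1}{13904}\right) = - \frac{68267}{13904}$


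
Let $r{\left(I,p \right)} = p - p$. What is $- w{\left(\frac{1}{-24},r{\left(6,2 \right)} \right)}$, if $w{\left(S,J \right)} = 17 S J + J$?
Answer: $0$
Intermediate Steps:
$r{\left(I,p \right)} = 0$
$w{\left(S,J \right)} = J + 17 J S$ ($w{\left(S,J \right)} = 17 J S + J = J + 17 J S$)
$- w{\left(\frac{1}{-24},r{\left(6,2 \right)} \right)} = - 0 \left(1 + \frac{17}{-24}\right) = - 0 \left(1 + 17 \left(- \frac{1}{24}\right)\right) = - 0 \left(1 - \frac{17}{24}\right) = - \frac{0 \cdot 7}{24} = \left(-1\right) 0 = 0$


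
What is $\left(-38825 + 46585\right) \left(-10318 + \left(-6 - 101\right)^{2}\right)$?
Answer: $8776560$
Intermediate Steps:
$\left(-38825 + 46585\right) \left(-10318 + \left(-6 - 101\right)^{2}\right) = 7760 \left(-10318 + \left(-6 - 101\right)^{2}\right) = 7760 \left(-10318 + \left(-107\right)^{2}\right) = 7760 \left(-10318 + 11449\right) = 7760 \cdot 1131 = 8776560$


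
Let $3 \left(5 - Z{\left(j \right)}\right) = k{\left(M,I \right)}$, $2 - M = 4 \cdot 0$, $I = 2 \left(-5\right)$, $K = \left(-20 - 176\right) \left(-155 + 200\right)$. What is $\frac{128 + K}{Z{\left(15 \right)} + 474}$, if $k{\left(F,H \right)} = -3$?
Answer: $- \frac{2173}{120} \approx -18.108$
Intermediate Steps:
$K = -8820$ ($K = \left(-196\right) 45 = -8820$)
$I = -10$
$M = 2$ ($M = 2 - 4 \cdot 0 = 2 - 0 = 2 + 0 = 2$)
$Z{\left(j \right)} = 6$ ($Z{\left(j \right)} = 5 - -1 = 5 + 1 = 6$)
$\frac{128 + K}{Z{\left(15 \right)} + 474} = \frac{128 - 8820}{6 + 474} = - \frac{8692}{480} = \left(-8692\right) \frac{1}{480} = - \frac{2173}{120}$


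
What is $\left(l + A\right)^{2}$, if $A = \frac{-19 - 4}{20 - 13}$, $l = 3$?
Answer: $\frac{4}{49} \approx 0.081633$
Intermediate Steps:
$A = - \frac{23}{7} \approx -3.2857$
$\left(l + A\right)^{2} = \left(3 - \frac{23}{7}\right)^{2} = \left(- \frac{2}{7}\right)^{2} = \frac{4}{49}$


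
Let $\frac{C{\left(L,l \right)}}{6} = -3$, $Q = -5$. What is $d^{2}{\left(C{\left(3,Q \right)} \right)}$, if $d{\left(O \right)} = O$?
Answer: $324$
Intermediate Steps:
$C{\left(L,l \right)} = -18$ ($C{\left(L,l \right)} = 6 \left(-3\right) = -18$)
$d^{2}{\left(C{\left(3,Q \right)} \right)} = \left(-18\right)^{2} = 324$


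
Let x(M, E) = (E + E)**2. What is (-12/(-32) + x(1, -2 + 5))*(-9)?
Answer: -2619/8 ≈ -327.38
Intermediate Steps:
x(M, E) = 4*E**2 (x(M, E) = (2*E)**2 = 4*E**2)
(-12/(-32) + x(1, -2 + 5))*(-9) = (-12/(-32) + 4*(-2 + 5)**2)*(-9) = (-12*(-1/32) + 4*3**2)*(-9) = (3/8 + 4*9)*(-9) = (3/8 + 36)*(-9) = (291/8)*(-9) = -2619/8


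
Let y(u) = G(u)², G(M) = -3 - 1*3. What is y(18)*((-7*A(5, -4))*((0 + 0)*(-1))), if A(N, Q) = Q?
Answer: 0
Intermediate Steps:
G(M) = -6 (G(M) = -3 - 3 = -6)
y(u) = 36 (y(u) = (-6)² = 36)
y(18)*((-7*A(5, -4))*((0 + 0)*(-1))) = 36*((-7*(-4))*((0 + 0)*(-1))) = 36*(28*(0*(-1))) = 36*(28*0) = 36*0 = 0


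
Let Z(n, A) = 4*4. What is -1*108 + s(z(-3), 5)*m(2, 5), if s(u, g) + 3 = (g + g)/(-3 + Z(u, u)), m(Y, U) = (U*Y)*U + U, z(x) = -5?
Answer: -2999/13 ≈ -230.69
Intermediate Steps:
Z(n, A) = 16
m(Y, U) = U + Y*U² (m(Y, U) = Y*U² + U = U + Y*U²)
s(u, g) = -3 + 2*g/13 (s(u, g) = -3 + (g + g)/(-3 + 16) = -3 + (2*g)/13 = -3 + (2*g)*(1/13) = -3 + 2*g/13)
-1*108 + s(z(-3), 5)*m(2, 5) = -1*108 + (-3 + (2/13)*5)*(5*(1 + 5*2)) = -108 + (-3 + 10/13)*(5*(1 + 10)) = -108 - 145*11/13 = -108 - 29/13*55 = -108 - 1595/13 = -2999/13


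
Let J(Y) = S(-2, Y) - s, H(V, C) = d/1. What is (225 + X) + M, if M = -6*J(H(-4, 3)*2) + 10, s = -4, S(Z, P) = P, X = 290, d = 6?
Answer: 429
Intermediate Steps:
H(V, C) = 6 (H(V, C) = 6/1 = 6*1 = 6)
J(Y) = 4 + Y (J(Y) = Y - 1*(-4) = Y + 4 = 4 + Y)
M = -86 (M = -6*(4 + 6*2) + 10 = -6*(4 + 12) + 10 = -6*16 + 10 = -96 + 10 = -86)
(225 + X) + M = (225 + 290) - 86 = 515 - 86 = 429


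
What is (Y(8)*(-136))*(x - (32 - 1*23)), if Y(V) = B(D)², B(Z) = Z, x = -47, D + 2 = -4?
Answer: 274176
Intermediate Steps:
D = -6 (D = -2 - 4 = -6)
Y(V) = 36 (Y(V) = (-6)² = 36)
(Y(8)*(-136))*(x - (32 - 1*23)) = (36*(-136))*(-47 - (32 - 1*23)) = -4896*(-47 - (32 - 23)) = -4896*(-47 - 1*9) = -4896*(-47 - 9) = -4896*(-56) = 274176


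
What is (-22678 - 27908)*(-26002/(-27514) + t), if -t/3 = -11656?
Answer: -24335294567322/13757 ≈ -1.7689e+9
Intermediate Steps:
t = 34968 (t = -3*(-11656) = 34968)
(-22678 - 27908)*(-26002/(-27514) + t) = (-22678 - 27908)*(-26002/(-27514) + 34968) = -50586*(-26002*(-1/27514) + 34968) = -50586*(13001/13757 + 34968) = -50586*481067777/13757 = -24335294567322/13757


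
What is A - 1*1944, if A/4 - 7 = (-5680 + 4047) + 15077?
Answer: 51860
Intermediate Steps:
A = 53804 (A = 28 + 4*((-5680 + 4047) + 15077) = 28 + 4*(-1633 + 15077) = 28 + 4*13444 = 28 + 53776 = 53804)
A - 1*1944 = 53804 - 1*1944 = 53804 - 1944 = 51860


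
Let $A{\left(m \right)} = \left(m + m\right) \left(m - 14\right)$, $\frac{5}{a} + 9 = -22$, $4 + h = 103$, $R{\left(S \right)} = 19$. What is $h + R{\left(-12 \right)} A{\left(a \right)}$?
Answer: $\frac{178549}{961} \approx 185.79$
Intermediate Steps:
$h = 99$ ($h = -4 + 103 = 99$)
$a = - \frac{5}{31}$ ($a = \frac{5}{-9 - 22} = \frac{5}{-31} = 5 \left(- \frac{1}{31}\right) = - \frac{5}{31} \approx -0.16129$)
$A{\left(m \right)} = 2 m \left(-14 + m\right)$
$h + R{\left(-12 \right)} A{\left(a \right)} = 99 + 19 \cdot 2 \left(- \frac{5}{31}\right) \left(-14 - \frac{5}{31}\right) = 99 + 19 \cdot 2 \left(- \frac{5}{31}\right) \left(- \frac{439}{31}\right) = 99 + 19 \cdot \frac{4390}{961} = 99 + \frac{83410}{961} = \frac{178549}{961}$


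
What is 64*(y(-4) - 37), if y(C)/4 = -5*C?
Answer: 2752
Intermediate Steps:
y(C) = -20*C (y(C) = 4*(-5*C) = -20*C)
64*(y(-4) - 37) = 64*(-20*(-4) - 37) = 64*(80 - 37) = 64*43 = 2752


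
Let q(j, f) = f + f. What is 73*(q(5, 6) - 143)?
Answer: -9563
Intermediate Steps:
q(j, f) = 2*f
73*(q(5, 6) - 143) = 73*(2*6 - 143) = 73*(12 - 143) = 73*(-131) = -9563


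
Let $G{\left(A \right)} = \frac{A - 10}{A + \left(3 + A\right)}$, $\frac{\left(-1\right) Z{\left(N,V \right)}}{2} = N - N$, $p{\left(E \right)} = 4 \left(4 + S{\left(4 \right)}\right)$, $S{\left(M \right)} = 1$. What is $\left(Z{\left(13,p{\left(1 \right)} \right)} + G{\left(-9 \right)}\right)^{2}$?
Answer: $\frac{361}{225} \approx 1.6044$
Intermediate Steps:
$p{\left(E \right)} = 20$ ($p{\left(E \right)} = 4 \left(4 + 1\right) = 4 \cdot 5 = 20$)
$Z{\left(N,V \right)} = 0$ ($Z{\left(N,V \right)} = - 2 \left(N - N\right) = \left(-2\right) 0 = 0$)
$G{\left(A \right)} = \frac{-10 + A}{3 + 2 A}$
$\left(Z{\left(13,p{\left(1 \right)} \right)} + G{\left(-9 \right)}\right)^{2} = \left(0 + \frac{-10 - 9}{3 + 2 \left(-9\right)}\right)^{2} = \left(0 + \frac{1}{3 - 18} \left(-19\right)\right)^{2} = \left(0 + \frac{1}{-15} \left(-19\right)\right)^{2} = \left(0 - - \frac{19}{15}\right)^{2} = \left(0 + \frac{19}{15}\right)^{2} = \left(\frac{19}{15}\right)^{2} = \frac{361}{225}$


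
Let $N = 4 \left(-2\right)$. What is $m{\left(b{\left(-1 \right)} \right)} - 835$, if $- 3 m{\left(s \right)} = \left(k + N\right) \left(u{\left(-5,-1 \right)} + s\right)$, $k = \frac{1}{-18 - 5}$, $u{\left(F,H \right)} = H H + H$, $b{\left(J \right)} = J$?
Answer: $- \frac{57800}{69} \approx -837.68$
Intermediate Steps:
$N = -8$
$u{\left(F,H \right)} = H + H^{2}$ ($u{\left(F,H \right)} = H^{2} + H = H + H^{2}$)
$k = - \frac{1}{23}$ ($k = \frac{1}{-23} = - \frac{1}{23} \approx -0.043478$)
$m{\left(s \right)} = \frac{185 s}{69}$ ($m{\left(s \right)} = - \frac{\left(- \frac{1}{23} - 8\right) \left(- (1 - 1) + s\right)}{3} = - \frac{\left(- \frac{185}{23}\right) \left(\left(-1\right) 0 + s\right)}{3} = - \frac{\left(- \frac{185}{23}\right) \left(0 + s\right)}{3} = - \frac{\left(- \frac{185}{23}\right) s}{3} = \frac{185 s}{69}$)
$m{\left(b{\left(-1 \right)} \right)} - 835 = \frac{185}{69} \left(-1\right) - 835 = - \frac{185}{69} - 835 = - \frac{57800}{69}$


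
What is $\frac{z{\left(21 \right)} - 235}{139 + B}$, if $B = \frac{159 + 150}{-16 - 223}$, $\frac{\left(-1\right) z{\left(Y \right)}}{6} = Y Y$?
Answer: $- \frac{688559}{32912} \approx -20.921$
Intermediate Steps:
$z{\left(Y \right)} = - 6 Y^{2}$ ($z{\left(Y \right)} = - 6 Y Y = - 6 Y^{2}$)
$B = - \frac{309}{239}$ ($B = \frac{309}{-239} = 309 \left(- \frac{1}{239}\right) = - \frac{309}{239} \approx -1.2929$)
$\frac{z{\left(21 \right)} - 235}{139 + B} = \frac{- 6 \cdot 21^{2} - 235}{139 - \frac{309}{239}} = \frac{\left(-6\right) 441 - 235}{\frac{32912}{239}} = \left(-2646 - 235\right) \frac{239}{32912} = \left(-2881\right) \frac{239}{32912} = - \frac{688559}{32912}$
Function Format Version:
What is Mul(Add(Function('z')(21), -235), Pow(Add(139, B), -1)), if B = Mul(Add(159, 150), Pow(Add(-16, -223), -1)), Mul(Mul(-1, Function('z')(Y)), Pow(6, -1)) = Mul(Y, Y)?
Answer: Rational(-688559, 32912) ≈ -20.921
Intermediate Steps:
Function('z')(Y) = Mul(-6, Pow(Y, 2)) (Function('z')(Y) = Mul(-6, Mul(Y, Y)) = Mul(-6, Pow(Y, 2)))
B = Rational(-309, 239) (B = Mul(309, Pow(-239, -1)) = Mul(309, Rational(-1, 239)) = Rational(-309, 239) ≈ -1.2929)
Mul(Add(Function('z')(21), -235), Pow(Add(139, B), -1)) = Mul(Add(Mul(-6, Pow(21, 2)), -235), Pow(Add(139, Rational(-309, 239)), -1)) = Mul(Add(Mul(-6, 441), -235), Pow(Rational(32912, 239), -1)) = Mul(Add(-2646, -235), Rational(239, 32912)) = Mul(-2881, Rational(239, 32912)) = Rational(-688559, 32912)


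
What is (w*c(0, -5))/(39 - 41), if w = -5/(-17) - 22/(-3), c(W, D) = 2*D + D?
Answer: 1945/34 ≈ 57.206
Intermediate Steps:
c(W, D) = 3*D
w = 389/51 (w = -5*(-1/17) - 22*(-⅓) = 5/17 + 22/3 = 389/51 ≈ 7.6274)
(w*c(0, -5))/(39 - 41) = (389*(3*(-5))/51)/(39 - 41) = ((389/51)*(-15))/(-2) = -1945/17*(-½) = 1945/34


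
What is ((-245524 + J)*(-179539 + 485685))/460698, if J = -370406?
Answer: -641375870/1567 ≈ -4.0930e+5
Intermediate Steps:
((-245524 + J)*(-179539 + 485685))/460698 = ((-245524 - 370406)*(-179539 + 485685))/460698 = -615930*306146*(1/460698) = -188564505780*1/460698 = -641375870/1567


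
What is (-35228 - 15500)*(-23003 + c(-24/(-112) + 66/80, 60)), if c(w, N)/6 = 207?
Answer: 1103892008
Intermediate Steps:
c(w, N) = 1242 (c(w, N) = 6*207 = 1242)
(-35228 - 15500)*(-23003 + c(-24/(-112) + 66/80, 60)) = (-35228 - 15500)*(-23003 + 1242) = -50728*(-21761) = 1103892008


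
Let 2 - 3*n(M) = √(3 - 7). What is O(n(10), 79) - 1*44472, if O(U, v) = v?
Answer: -44393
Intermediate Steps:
n(M) = ⅔ - 2*I/3 (n(M) = ⅔ - √(3 - 7)/3 = ⅔ - 2*I/3)
O(n(10), 79) - 1*44472 = 79 - 1*44472 = 79 - 44472 = -44393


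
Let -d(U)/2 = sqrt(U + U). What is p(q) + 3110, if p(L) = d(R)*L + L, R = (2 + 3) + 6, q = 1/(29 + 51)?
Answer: 248801/80 - sqrt(22)/40 ≈ 3109.9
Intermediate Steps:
q = 1/80 ≈ 0.012500
R = 11 (R = 5 + 6 = 11)
d(U) = -2*sqrt(2)*sqrt(U) (d(U) = -2*sqrt(U + U) = -2*sqrt(2)*sqrt(U))
p(L) = L - 2*L*sqrt(22) (p(L) = (-2*sqrt(2)*sqrt(11))*L + L = (-2*sqrt(22))*L + L = -2*L*sqrt(22) + L = L - 2*L*sqrt(22))
p(q) + 3110 = (1 - 2*sqrt(22))/80 + 3110 = (1/80 - sqrt(22)/40) + 3110 = 248801/80 - sqrt(22)/40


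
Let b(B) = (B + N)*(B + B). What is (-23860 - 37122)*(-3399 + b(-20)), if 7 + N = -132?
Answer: -180567702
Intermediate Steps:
N = -139 (N = -7 - 132 = -139)
b(B) = 2*B*(-139 + B) (b(B) = (B - 139)*(B + B) = (-139 + B)*(2*B) = 2*B*(-139 + B))
(-23860 - 37122)*(-3399 + b(-20)) = (-23860 - 37122)*(-3399 + 2*(-20)*(-139 - 20)) = -60982*(-3399 + 2*(-20)*(-159)) = -60982*(-3399 + 6360) = -60982*2961 = -180567702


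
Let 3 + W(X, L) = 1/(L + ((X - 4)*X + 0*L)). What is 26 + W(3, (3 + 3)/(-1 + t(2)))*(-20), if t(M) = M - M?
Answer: 794/9 ≈ 88.222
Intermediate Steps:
t(M) = 0
W(X, L) = -3 + 1/(L + X*(-4 + X)) (W(X, L) = -3 + 1/(L + ((X - 4)*X + 0*L)) = -3 + 1/(L + ((-4 + X)*X + 0)) = -3 + 1/(L + (X*(-4 + X) + 0)) = -3 + 1/(L + X*(-4 + X)))
26 + W(3, (3 + 3)/(-1 + t(2)))*(-20) = 26 + ((1 - 3*(3 + 3)/(-1 + 0) - 3*3² + 12*3)/((3 + 3)/(-1 + 0) + 3² - 4*3))*(-20) = 26 + ((1 - 18/(-1) - 3*9 + 36)/(6/(-1) + 9 - 12))*(-20) = 26 + ((1 - 18*(-1) - 27 + 36)/(6*(-1) + 9 - 12))*(-20) = 26 + ((1 - 3*(-6) - 27 + 36)/(-6 + 9 - 12))*(-20) = 26 + ((1 + 18 - 27 + 36)/(-9))*(-20) = 26 - ⅑*28*(-20) = 26 - 28/9*(-20) = 26 + 560/9 = 794/9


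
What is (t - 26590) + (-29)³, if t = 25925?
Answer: -25054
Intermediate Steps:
(t - 26590) + (-29)³ = (25925 - 26590) + (-29)³ = -665 - 24389 = -25054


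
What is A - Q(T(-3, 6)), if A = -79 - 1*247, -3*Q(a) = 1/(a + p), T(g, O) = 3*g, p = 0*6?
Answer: -8803/27 ≈ -326.04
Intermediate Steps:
p = 0
Q(a) = -1/(3*a) (Q(a) = -1/(3*(a + 0)) = -1/(3*a))
A = -326 (A = -79 - 247 = -326)
A - Q(T(-3, 6)) = -326 - (-1)/(3*(3*(-3))) = -326 - (-1)/(3*(-9)) = -326 - (-1)*(-1)/(3*9) = -326 - 1*1/27 = -326 - 1/27 = -8803/27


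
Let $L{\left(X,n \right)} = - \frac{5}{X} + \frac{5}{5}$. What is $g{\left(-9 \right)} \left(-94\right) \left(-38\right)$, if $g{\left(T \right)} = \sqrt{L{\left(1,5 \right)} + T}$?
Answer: $3572 i \sqrt{13} \approx 12879.0 i$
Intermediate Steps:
$L{\left(X,n \right)} = 1 - \frac{5}{X}$ ($L{\left(X,n \right)} = - \frac{5}{X} + 5 \cdot \frac{1}{5} = - \frac{5}{X} + 1 = 1 - \frac{5}{X}$)
$g{\left(T \right)} = \sqrt{-4 + T}$ ($g{\left(T \right)} = \sqrt{\frac{-5 + 1}{1} + T} = \sqrt{1 \left(-4\right) + T} = \sqrt{-4 + T}$)
$g{\left(-9 \right)} \left(-94\right) \left(-38\right) = \sqrt{-4 - 9} \left(-94\right) \left(-38\right) = \sqrt{-13} \left(-94\right) \left(-38\right) = i \sqrt{13} \left(-94\right) \left(-38\right) = - 94 i \sqrt{13} \left(-38\right) = 3572 i \sqrt{13}$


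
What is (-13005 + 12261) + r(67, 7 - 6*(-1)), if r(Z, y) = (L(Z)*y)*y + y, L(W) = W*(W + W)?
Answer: 1516551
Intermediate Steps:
L(W) = 2*W² (L(W) = W*(2*W) = 2*W²)
r(Z, y) = y + 2*Z²*y² (r(Z, y) = ((2*Z²)*y)*y + y = (2*y*Z²)*y + y = 2*Z²*y² + y = y + 2*Z²*y²)
(-13005 + 12261) + r(67, 7 - 6*(-1)) = (-13005 + 12261) + (7 - 6*(-1))*(1 + 2*(7 - 6*(-1))*67²) = -744 + (7 + 6)*(1 + 2*(7 + 6)*4489) = -744 + 13*(1 + 2*13*4489) = -744 + 13*(1 + 116714) = -744 + 13*116715 = -744 + 1517295 = 1516551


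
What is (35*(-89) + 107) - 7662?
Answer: -10670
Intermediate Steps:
(35*(-89) + 107) - 7662 = (-3115 + 107) - 7662 = -3008 - 7662 = -10670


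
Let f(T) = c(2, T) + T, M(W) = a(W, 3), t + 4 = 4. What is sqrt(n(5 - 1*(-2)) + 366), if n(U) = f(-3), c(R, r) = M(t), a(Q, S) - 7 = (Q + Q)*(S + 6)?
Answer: sqrt(370) ≈ 19.235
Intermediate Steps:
t = 0 (t = -4 + 4 = 0)
a(Q, S) = 7 + 2*Q*(6 + S) (a(Q, S) = 7 + (Q + Q)*(S + 6) = 7 + (2*Q)*(6 + S) = 7 + 2*Q*(6 + S))
M(W) = 7 + 18*W (M(W) = 7 + 12*W + 2*W*3 = 7 + 12*W + 6*W = 7 + 18*W)
c(R, r) = 7 (c(R, r) = 7 + 18*0 = 7 + 0 = 7)
f(T) = 7 + T
n(U) = 4 (n(U) = 7 - 3 = 4)
sqrt(n(5 - 1*(-2)) + 366) = sqrt(4 + 366) = sqrt(370)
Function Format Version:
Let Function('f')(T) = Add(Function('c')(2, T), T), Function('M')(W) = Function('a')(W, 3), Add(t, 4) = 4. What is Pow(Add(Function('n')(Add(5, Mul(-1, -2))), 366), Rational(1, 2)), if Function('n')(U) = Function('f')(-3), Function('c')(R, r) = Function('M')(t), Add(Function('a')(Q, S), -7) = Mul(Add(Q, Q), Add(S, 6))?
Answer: Pow(370, Rational(1, 2)) ≈ 19.235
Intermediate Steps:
t = 0 (t = Add(-4, 4) = 0)
Function('a')(Q, S) = Add(7, Mul(2, Q, Add(6, S))) (Function('a')(Q, S) = Add(7, Mul(Add(Q, Q), Add(S, 6))) = Add(7, Mul(Mul(2, Q), Add(6, S))) = Add(7, Mul(2, Q, Add(6, S))))
Function('M')(W) = Add(7, Mul(18, W)) (Function('M')(W) = Add(7, Mul(12, W), Mul(2, W, 3)) = Add(7, Mul(12, W), Mul(6, W)) = Add(7, Mul(18, W)))
Function('c')(R, r) = 7 (Function('c')(R, r) = Add(7, Mul(18, 0)) = Add(7, 0) = 7)
Function('f')(T) = Add(7, T)
Function('n')(U) = 4 (Function('n')(U) = Add(7, -3) = 4)
Pow(Add(Function('n')(Add(5, Mul(-1, -2))), 366), Rational(1, 2)) = Pow(Add(4, 366), Rational(1, 2)) = Pow(370, Rational(1, 2))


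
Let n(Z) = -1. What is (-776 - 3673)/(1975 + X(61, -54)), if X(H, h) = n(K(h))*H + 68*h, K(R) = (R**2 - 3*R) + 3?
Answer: 1483/586 ≈ 2.5307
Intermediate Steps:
K(R) = 3 + R**2 - 3*R
X(H, h) = -H + 68*h
(-776 - 3673)/(1975 + X(61, -54)) = (-776 - 3673)/(1975 + (-1*61 + 68*(-54))) = -4449/(1975 + (-61 - 3672)) = -4449/(1975 - 3733) = -4449/(-1758) = -4449*(-1/1758) = 1483/586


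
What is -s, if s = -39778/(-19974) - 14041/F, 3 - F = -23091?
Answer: -106363033/76879926 ≈ -1.3835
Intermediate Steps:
F = 23094 (F = 3 - 1*(-23091) = 3 + 23091 = 23094)
s = 106363033/76879926 (s = -39778/(-19974) - 14041/23094 = -39778*(-1/19974) - 14041*1/23094 = 19889/9987 - 14041/23094 = 106363033/76879926 ≈ 1.3835)
-s = -1*106363033/76879926 = -106363033/76879926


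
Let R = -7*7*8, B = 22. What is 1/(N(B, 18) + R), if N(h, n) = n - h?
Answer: -1/396 ≈ -0.0025253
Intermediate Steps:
R = -392 (R = -49*8 = -392)
1/(N(B, 18) + R) = 1/((18 - 1*22) - 392) = 1/((18 - 22) - 392) = 1/(-4 - 392) = 1/(-396) = -1/396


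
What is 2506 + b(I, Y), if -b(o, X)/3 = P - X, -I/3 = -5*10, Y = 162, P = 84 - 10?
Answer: 2770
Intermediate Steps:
P = 74
I = 150 (I = -(-15)*10 = -3*(-50) = 150)
b(o, X) = -222 + 3*X (b(o, X) = -3*(74 - X) = -222 + 3*X)
2506 + b(I, Y) = 2506 + (-222 + 3*162) = 2506 + (-222 + 486) = 2506 + 264 = 2770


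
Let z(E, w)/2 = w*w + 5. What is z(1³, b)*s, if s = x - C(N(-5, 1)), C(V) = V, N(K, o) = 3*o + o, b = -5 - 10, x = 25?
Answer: 9660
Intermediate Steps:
b = -15
N(K, o) = 4*o
z(E, w) = 10 + 2*w² (z(E, w) = 2*(w*w + 5) = 2*(w² + 5) = 2*(5 + w²) = 10 + 2*w²)
s = 21 (s = 25 - 4 = 21)
z(1³, b)*s = (10 + 2*(-15)²)*21 = (10 + 2*225)*21 = (10 + 450)*21 = 460*21 = 9660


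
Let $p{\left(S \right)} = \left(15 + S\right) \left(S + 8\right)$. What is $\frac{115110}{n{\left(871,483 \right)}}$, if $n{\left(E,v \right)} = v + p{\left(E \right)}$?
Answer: $\frac{38370}{259759} \approx 0.14771$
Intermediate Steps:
$p{\left(S \right)} = \left(8 + S\right) \left(15 + S\right)$ ($p{\left(S \right)} = \left(15 + S\right) \left(8 + S\right) = \left(8 + S\right) \left(15 + S\right)$)
$n{\left(E,v \right)} = 120 + v + E^{2} + 23 E$ ($n{\left(E,v \right)} = v + \left(120 + E^{2} + 23 E\right) = 120 + v + E^{2} + 23 E$)
$\frac{115110}{n{\left(871,483 \right)}} = \frac{115110}{120 + 483 + 871^{2} + 23 \cdot 871} = \frac{115110}{120 + 483 + 758641 + 20033} = \frac{115110}{779277} = 115110 \cdot \frac{1}{779277} = \frac{38370}{259759}$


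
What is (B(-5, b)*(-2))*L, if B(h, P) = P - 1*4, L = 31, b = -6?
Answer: 620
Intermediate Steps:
B(h, P) = -4 + P (B(h, P) = P - 4 = -4 + P)
(B(-5, b)*(-2))*L = ((-4 - 6)*(-2))*31 = -10*(-2)*31 = 20*31 = 620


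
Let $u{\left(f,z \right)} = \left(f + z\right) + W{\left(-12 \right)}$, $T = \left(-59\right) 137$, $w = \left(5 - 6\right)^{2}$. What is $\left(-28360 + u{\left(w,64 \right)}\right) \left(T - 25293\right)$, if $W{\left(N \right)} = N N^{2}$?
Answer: $1002047648$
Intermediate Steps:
$w = 1$ ($w = \left(-1\right)^{2} = 1$)
$W{\left(N \right)} = N^{3}$
$T = -8083$
$u{\left(f,z \right)} = -1728 + f + z$ ($u{\left(f,z \right)} = \left(f + z\right) + \left(-12\right)^{3} = \left(f + z\right) - 1728 = -1728 + f + z$)
$\left(-28360 + u{\left(w,64 \right)}\right) \left(T - 25293\right) = \left(-28360 + \left(-1728 + 1 + 64\right)\right) \left(-8083 - 25293\right) = \left(-28360 - 1663\right) \left(-33376\right) = \left(-30023\right) \left(-33376\right) = 1002047648$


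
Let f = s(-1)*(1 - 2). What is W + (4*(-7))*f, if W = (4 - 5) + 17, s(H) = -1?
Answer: -12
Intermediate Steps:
W = 16 (W = -1 + 17 = 16)
f = 1 (f = -(1 - 2) = -1*(-1) = 1)
W + (4*(-7))*f = 16 + (4*(-7))*1 = 16 - 28*1 = 16 - 28 = -12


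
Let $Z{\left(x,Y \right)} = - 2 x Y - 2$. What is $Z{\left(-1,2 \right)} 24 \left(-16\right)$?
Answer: $-768$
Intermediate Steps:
$Z{\left(x,Y \right)} = -2 - 2 Y x$ ($Z{\left(x,Y \right)} = - 2 Y x - 2 = -2 - 2 Y x$)
$Z{\left(-1,2 \right)} 24 \left(-16\right) = \left(-2 - 4 \left(-1\right)\right) 24 \left(-16\right) = \left(-2 + 4\right) 24 \left(-16\right) = 2 \cdot 24 \left(-16\right) = 48 \left(-16\right) = -768$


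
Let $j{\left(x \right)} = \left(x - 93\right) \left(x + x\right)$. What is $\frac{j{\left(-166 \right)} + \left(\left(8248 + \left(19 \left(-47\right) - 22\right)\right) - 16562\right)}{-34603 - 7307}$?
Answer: $- \frac{76759}{41910} \approx -1.8315$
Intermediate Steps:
$j{\left(x \right)} = 2 x \left(-93 + x\right)$ ($j{\left(x \right)} = \left(-93 + x\right) 2 x = 2 x \left(-93 + x\right)$)
$\frac{j{\left(-166 \right)} + \left(\left(8248 + \left(19 \left(-47\right) - 22\right)\right) - 16562\right)}{-34603 - 7307} = \frac{2 \left(-166\right) \left(-93 - 166\right) + \left(\left(8248 + \left(19 \left(-47\right) - 22\right)\right) - 16562\right)}{-34603 - 7307} = \frac{2 \left(-166\right) \left(-259\right) + \left(\left(8248 - 915\right) - 16562\right)}{-41910} = \left(85988 + \left(\left(8248 - 915\right) - 16562\right)\right) \left(- \frac{1}{41910}\right) = \left(85988 + \left(7333 - 16562\right)\right) \left(- \frac{1}{41910}\right) = \left(85988 - 9229\right) \left(- \frac{1}{41910}\right) = 76759 \left(- \frac{1}{41910}\right) = - \frac{76759}{41910}$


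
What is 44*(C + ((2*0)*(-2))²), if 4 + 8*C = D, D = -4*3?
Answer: -88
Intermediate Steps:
D = -12
C = -2 (C = -½ + (⅛)*(-12) = -½ - 3/2 = -2)
44*(C + ((2*0)*(-2))²) = 44*(-2 + ((2*0)*(-2))²) = 44*(-2 + (0*(-2))²) = 44*(-2 + 0²) = 44*(-2 + 0) = 44*(-2) = -88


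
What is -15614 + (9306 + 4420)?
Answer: -1888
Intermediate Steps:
-15614 + (9306 + 4420) = -15614 + 13726 = -1888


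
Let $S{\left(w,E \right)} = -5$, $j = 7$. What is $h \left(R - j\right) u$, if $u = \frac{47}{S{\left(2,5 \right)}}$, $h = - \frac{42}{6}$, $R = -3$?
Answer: $-658$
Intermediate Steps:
$h = -7$ ($h = \left(-42\right) \frac{1}{6} = -7$)
$u = - \frac{47}{5}$ ($u = \frac{47}{-5} = 47 \left(- \frac{1}{5}\right) = - \frac{47}{5} \approx -9.4$)
$h \left(R - j\right) u = - 7 \left(-3 - 7\right) \left(- \frac{47}{5}\right) = \left(-7\right) \left(-10\right) \left(- \frac{47}{5}\right) = 70 \left(- \frac{47}{5}\right) = -658$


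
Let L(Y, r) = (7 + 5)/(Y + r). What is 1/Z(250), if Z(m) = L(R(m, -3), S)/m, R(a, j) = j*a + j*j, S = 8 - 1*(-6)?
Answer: -90875/6 ≈ -15146.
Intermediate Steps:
S = 14 (S = 8 + 6 = 14)
R(a, j) = j² + a*j (R(a, j) = a*j + j² = j² + a*j)
L(Y, r) = 12/(Y + r)
Z(m) = 12/(m*(23 - 3*m)) (Z(m) = (12/(-3*(m - 3) + 14))/m = (12/(-3*(-3 + m) + 14))/m = (12/((9 - 3*m) + 14))/m = (12/(23 - 3*m))/m = 12/(m*(23 - 3*m)))
1/Z(250) = 1/(-12/(250*(-23 + 3*250))) = 1/(-12*1/250/(-23 + 750)) = 1/(-12*1/250/727) = 1/(-12*1/250*1/727) = 1/(-6/90875) = -90875/6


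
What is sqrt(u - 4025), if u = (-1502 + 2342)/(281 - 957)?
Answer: I*sqrt(680435)/13 ≈ 63.453*I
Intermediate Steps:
u = -210/169 (u = 840/(-676) = 840*(-1/676) = -210/169 ≈ -1.2426)
sqrt(u - 4025) = sqrt(-210/169 - 4025) = sqrt(-680435/169) = I*sqrt(680435)/13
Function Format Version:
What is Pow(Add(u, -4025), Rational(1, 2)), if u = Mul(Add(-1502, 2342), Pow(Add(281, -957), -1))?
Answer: Mul(Rational(1, 13), I, Pow(680435, Rational(1, 2))) ≈ Mul(63.453, I)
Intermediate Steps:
u = Rational(-210, 169) (u = Mul(840, Pow(-676, -1)) = Mul(840, Rational(-1, 676)) = Rational(-210, 169) ≈ -1.2426)
Pow(Add(u, -4025), Rational(1, 2)) = Pow(Add(Rational(-210, 169), -4025), Rational(1, 2)) = Pow(Rational(-680435, 169), Rational(1, 2)) = Mul(Rational(1, 13), I, Pow(680435, Rational(1, 2)))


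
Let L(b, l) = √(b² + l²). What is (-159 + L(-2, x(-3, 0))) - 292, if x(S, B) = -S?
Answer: -451 + √13 ≈ -447.39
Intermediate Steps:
(-159 + L(-2, x(-3, 0))) - 292 = (-159 + √((-2)² + (-1*(-3))²)) - 292 = (-159 + √(4 + 3²)) - 292 = (-159 + √(4 + 9)) - 292 = (-159 + √13) - 292 = -451 + √13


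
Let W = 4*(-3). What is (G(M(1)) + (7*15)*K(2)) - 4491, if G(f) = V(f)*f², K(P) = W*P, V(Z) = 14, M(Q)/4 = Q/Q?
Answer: -6787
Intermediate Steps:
M(Q) = 4 (M(Q) = 4*(Q/Q) = 4*1 = 4)
W = -12
K(P) = -12*P
G(f) = 14*f²
(G(M(1)) + (7*15)*K(2)) - 4491 = (14*4² + (7*15)*(-12*2)) - 4491 = (14*16 + 105*(-24)) - 4491 = (224 - 2520) - 4491 = -2296 - 4491 = -6787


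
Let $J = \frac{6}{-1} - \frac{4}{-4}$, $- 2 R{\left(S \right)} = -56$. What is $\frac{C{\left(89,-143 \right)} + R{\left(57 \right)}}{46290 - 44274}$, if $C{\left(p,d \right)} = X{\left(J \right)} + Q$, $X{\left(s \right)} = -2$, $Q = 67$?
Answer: $\frac{31}{672} \approx 0.046131$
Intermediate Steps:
$R{\left(S \right)} = 28$ ($R{\left(S \right)} = \left(- \frac{1}{2}\right) \left(-56\right) = 28$)
$J = -5$ ($J = 6 \left(-1\right) - -1 = -6 + 1 = -5$)
$C{\left(p,d \right)} = 65$ ($C{\left(p,d \right)} = -2 + 67 = 65$)
$\frac{C{\left(89,-143 \right)} + R{\left(57 \right)}}{46290 - 44274} = \frac{65 + 28}{46290 - 44274} = \frac{93}{2016} = 93 \cdot \frac{1}{2016} = \frac{31}{672}$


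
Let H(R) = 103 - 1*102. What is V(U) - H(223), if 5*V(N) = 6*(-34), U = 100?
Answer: -209/5 ≈ -41.800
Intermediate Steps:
H(R) = 1 (H(R) = 103 - 102 = 1)
V(N) = -204/5 (V(N) = (6*(-34))/5 = (⅕)*(-204) = -204/5)
V(U) - H(223) = -204/5 - 1*1 = -204/5 - 1 = -209/5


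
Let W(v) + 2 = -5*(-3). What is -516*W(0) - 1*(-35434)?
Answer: 28726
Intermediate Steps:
W(v) = 13 (W(v) = -2 - 5*(-3) = -2 + 15 = 13)
-516*W(0) - 1*(-35434) = -516*13 - 1*(-35434) = -6708 + 35434 = 28726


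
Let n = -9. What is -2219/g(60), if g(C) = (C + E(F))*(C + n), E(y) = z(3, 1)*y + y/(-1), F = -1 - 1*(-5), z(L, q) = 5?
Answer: -2219/3876 ≈ -0.57250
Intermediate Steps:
F = 4 (F = -1 + 5 = 4)
E(y) = 4*y (E(y) = 5*y + y/(-1) = 5*y + y*(-1) = 5*y - y = 4*y)
g(C) = (-9 + C)*(16 + C) (g(C) = (C + 4*4)*(C - 9) = (C + 16)*(-9 + C) = (16 + C)*(-9 + C) = (-9 + C)*(16 + C))
-2219/g(60) = -2219/(-144 + 60² + 7*60) = -2219/(-144 + 3600 + 420) = -2219/3876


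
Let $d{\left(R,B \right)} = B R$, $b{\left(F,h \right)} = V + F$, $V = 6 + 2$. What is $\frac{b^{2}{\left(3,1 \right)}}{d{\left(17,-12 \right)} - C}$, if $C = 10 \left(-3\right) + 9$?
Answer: $- \frac{121}{183} \approx -0.6612$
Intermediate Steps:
$V = 8$
$b{\left(F,h \right)} = 8 + F$
$C = -21$ ($C = -30 + 9 = -21$)
$\frac{b^{2}{\left(3,1 \right)}}{d{\left(17,-12 \right)} - C} = \frac{\left(8 + 3\right)^{2}}{\left(-12\right) 17 - -21} = \frac{11^{2}}{-204 + 21} = \frac{121}{-183} = 121 \left(- \frac{1}{183}\right) = - \frac{121}{183}$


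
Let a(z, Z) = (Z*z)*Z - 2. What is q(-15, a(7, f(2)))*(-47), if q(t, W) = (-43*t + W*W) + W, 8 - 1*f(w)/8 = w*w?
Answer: -2413890249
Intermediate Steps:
f(w) = 64 - 8*w**2 (f(w) = 64 - 8*w*w = 64 - 8*w**2)
a(z, Z) = -2 + z*Z**2 (a(z, Z) = z*Z**2 - 2 = -2 + z*Z**2)
q(t, W) = W + W**2 - 43*t (q(t, W) = (-43*t + W**2) + W = (W**2 - 43*t) + W = W + W**2 - 43*t)
q(-15, a(7, f(2)))*(-47) = ((-2 + 7*(64 - 8*2**2)**2) + (-2 + 7*(64 - 8*2**2)**2)**2 - 43*(-15))*(-47) = ((-2 + 7*(64 - 8*4)**2) + (-2 + 7*(64 - 8*4)**2)**2 + 645)*(-47) = ((-2 + 7*(64 - 32)**2) + (-2 + 7*(64 - 32)**2)**2 + 645)*(-47) = ((-2 + 7*32**2) + (-2 + 7*32**2)**2 + 645)*(-47) = ((-2 + 7*1024) + (-2 + 7*1024)**2 + 645)*(-47) = ((-2 + 7168) + (-2 + 7168)**2 + 645)*(-47) = (7166 + 7166**2 + 645)*(-47) = (7166 + 51351556 + 645)*(-47) = 51359367*(-47) = -2413890249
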